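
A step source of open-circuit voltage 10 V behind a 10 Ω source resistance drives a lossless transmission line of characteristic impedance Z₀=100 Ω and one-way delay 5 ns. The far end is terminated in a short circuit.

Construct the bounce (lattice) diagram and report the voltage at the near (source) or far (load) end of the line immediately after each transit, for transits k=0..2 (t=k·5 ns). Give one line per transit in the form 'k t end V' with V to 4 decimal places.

Γ_L=-1.000000, Γ_S=-0.818182; launch V₁=10·100/110=9.090909
k=0 src: V=9.0909
k=1 load: inc=9.090909, refl=9.090909·-1.000000=-9.0909; V=0.000000+9.090909+-9.090909=0.0000
k=2 src: inc=-9.090909, refl=-9.090909·-0.818182=7.4380; V=9.090909+-9.090909+7.438017=7.4380

0 0 source 9.0909
1 5 load 0.0000
2 10 source 7.4380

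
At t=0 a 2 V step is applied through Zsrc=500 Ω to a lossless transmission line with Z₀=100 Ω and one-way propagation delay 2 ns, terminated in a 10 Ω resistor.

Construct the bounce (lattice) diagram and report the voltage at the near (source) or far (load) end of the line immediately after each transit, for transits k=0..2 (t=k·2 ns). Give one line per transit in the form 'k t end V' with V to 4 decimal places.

0 0 source 0.3333
1 2 load 0.0606
2 4 source -0.1212

Γ_L=-0.818182, Γ_S=0.666667; launch V₁=2·100/600=0.333333
k=0 src: V=0.3333
k=1 load: inc=0.333333, refl=0.333333·-0.818182=-0.2727; V=0.000000+0.333333+-0.272727=0.0606
k=2 src: inc=-0.272727, refl=-0.272727·0.666667=-0.1818; V=0.333333+-0.272727+-0.181818=-0.1212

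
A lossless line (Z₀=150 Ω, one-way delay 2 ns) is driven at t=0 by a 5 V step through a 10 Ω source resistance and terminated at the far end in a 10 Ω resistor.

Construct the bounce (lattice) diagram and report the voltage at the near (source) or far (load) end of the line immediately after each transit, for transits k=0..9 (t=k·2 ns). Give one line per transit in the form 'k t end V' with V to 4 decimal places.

0 0 source 4.6875
1 2 load 0.5859
2 4 source 4.1748
3 6 load 1.0345
4 8 source 3.7823
5 10 load 1.3780
6 12 source 3.4817
7 14 load 1.6410
8 16 source 3.2516
9 18 load 1.8423

Γ_L=-0.875000, Γ_S=-0.875000; launch V₁=5·150/160=4.687500
k=0 src: V=4.6875
k=1 load: inc=4.687500, refl=4.687500·-0.875000=-4.1016; V=0.000000+4.687500+-4.101562=0.5859
k=2 src: inc=-4.101562, refl=-4.101562·-0.875000=3.5889; V=4.687500+-4.101562+3.588867=4.1748
k=3 load: inc=3.588867, refl=3.588867·-0.875000=-3.1403; V=0.585938+3.588867+-3.140259=1.0345
k=4 src: inc=-3.140259, refl=-3.140259·-0.875000=2.7477; V=4.174805+-3.140259+2.747726=3.7823
k=5 load: inc=2.747726, refl=2.747726·-0.875000=-2.4043; V=1.034546+2.747726+-2.404261=1.3780
k=6 src: inc=-2.404261, refl=-2.404261·-0.875000=2.1037; V=3.782272+-2.404261+2.103728=3.4817
k=7 load: inc=2.103728, refl=2.103728·-0.875000=-1.8408; V=1.378012+2.103728+-1.840762=1.6410
k=8 src: inc=-1.840762, refl=-1.840762·-0.875000=1.6107; V=3.481740+-1.840762+1.610667=3.2516
k=9 load: inc=1.610667, refl=1.610667·-0.875000=-1.4093; V=1.640978+1.610667+-1.409333=1.8423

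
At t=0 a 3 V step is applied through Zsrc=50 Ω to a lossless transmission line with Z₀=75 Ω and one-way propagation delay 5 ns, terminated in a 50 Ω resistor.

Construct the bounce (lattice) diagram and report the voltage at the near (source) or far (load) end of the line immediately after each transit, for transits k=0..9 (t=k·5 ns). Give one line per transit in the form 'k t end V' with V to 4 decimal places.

Γ_L=-0.200000, Γ_S=-0.200000; launch V₁=3·75/125=1.800000
k=0 src: V=1.8000
k=1 load: inc=1.800000, refl=1.800000·-0.200000=-0.3600; V=0.000000+1.800000+-0.360000=1.4400
k=2 src: inc=-0.360000, refl=-0.360000·-0.200000=0.0720; V=1.800000+-0.360000+0.072000=1.5120
k=3 load: inc=0.072000, refl=0.072000·-0.200000=-0.0144; V=1.440000+0.072000+-0.014400=1.4976
k=4 src: inc=-0.014400, refl=-0.014400·-0.200000=0.0029; V=1.512000+-0.014400+0.002880=1.5005
k=5 load: inc=0.002880, refl=0.002880·-0.200000=-0.0006; V=1.497600+0.002880+-0.000576=1.4999
k=6 src: inc=-0.000576, refl=-0.000576·-0.200000=0.0001; V=1.500480+-0.000576+0.000115=1.5000
k=7 load: inc=0.000115, refl=0.000115·-0.200000=-0.0000; V=1.499904+0.000115+-0.000023=1.5000
k=8 src: inc=-0.000023, refl=-0.000023·-0.200000=0.0000; V=1.500019+-0.000023+0.000005=1.5000
k=9 load: inc=0.000005, refl=0.000005·-0.200000=-0.0000; V=1.499996+0.000005+-0.000001=1.5000

0 0 source 1.8000
1 5 load 1.4400
2 10 source 1.5120
3 15 load 1.4976
4 20 source 1.5005
5 25 load 1.4999
6 30 source 1.5000
7 35 load 1.5000
8 40 source 1.5000
9 45 load 1.5000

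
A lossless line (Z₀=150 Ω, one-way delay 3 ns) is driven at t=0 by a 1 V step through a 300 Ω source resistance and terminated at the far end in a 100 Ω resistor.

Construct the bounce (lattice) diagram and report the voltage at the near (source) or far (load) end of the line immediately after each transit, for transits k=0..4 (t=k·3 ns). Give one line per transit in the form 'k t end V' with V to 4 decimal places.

Γ_L=-0.200000, Γ_S=0.333333; launch V₁=1·150/450=0.333333
k=0 src: V=0.3333
k=1 load: inc=0.333333, refl=0.333333·-0.200000=-0.0667; V=0.000000+0.333333+-0.066667=0.2667
k=2 src: inc=-0.066667, refl=-0.066667·0.333333=-0.0222; V=0.333333+-0.066667+-0.022222=0.2444
k=3 load: inc=-0.022222, refl=-0.022222·-0.200000=0.0044; V=0.266667+-0.022222+0.004444=0.2489
k=4 src: inc=0.004444, refl=0.004444·0.333333=0.0015; V=0.244444+0.004444+0.001481=0.2504

0 0 source 0.3333
1 3 load 0.2667
2 6 source 0.2444
3 9 load 0.2489
4 12 source 0.2504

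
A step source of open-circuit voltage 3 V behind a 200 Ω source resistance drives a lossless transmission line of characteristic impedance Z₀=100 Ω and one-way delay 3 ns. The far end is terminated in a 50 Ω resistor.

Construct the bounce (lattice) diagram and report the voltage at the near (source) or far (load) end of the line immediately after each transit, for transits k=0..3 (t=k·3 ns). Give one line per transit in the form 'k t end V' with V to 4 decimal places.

0 0 source 1.0000
1 3 load 0.6667
2 6 source 0.5556
3 9 load 0.5926

Γ_L=-0.333333, Γ_S=0.333333; launch V₁=3·100/300=1.000000
k=0 src: V=1.0000
k=1 load: inc=1.000000, refl=1.000000·-0.333333=-0.3333; V=0.000000+1.000000+-0.333333=0.6667
k=2 src: inc=-0.333333, refl=-0.333333·0.333333=-0.1111; V=1.000000+-0.333333+-0.111111=0.5556
k=3 load: inc=-0.111111, refl=-0.111111·-0.333333=0.0370; V=0.666667+-0.111111+0.037037=0.5926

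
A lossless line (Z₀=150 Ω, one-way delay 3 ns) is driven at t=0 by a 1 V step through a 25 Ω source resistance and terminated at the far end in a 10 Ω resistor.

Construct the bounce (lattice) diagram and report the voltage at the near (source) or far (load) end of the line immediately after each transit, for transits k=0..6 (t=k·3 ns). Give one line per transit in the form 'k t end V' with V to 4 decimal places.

Γ_L=-0.875000, Γ_S=-0.714286; launch V₁=1·150/175=0.857143
k=0 src: V=0.8571
k=1 load: inc=0.857143, refl=0.857143·-0.875000=-0.7500; V=0.000000+0.857143+-0.750000=0.1071
k=2 src: inc=-0.750000, refl=-0.750000·-0.714286=0.5357; V=0.857143+-0.750000+0.535714=0.6429
k=3 load: inc=0.535714, refl=0.535714·-0.875000=-0.4688; V=0.107143+0.535714+-0.468750=0.1741
k=4 src: inc=-0.468750, refl=-0.468750·-0.714286=0.3348; V=0.642857+-0.468750+0.334821=0.5089
k=5 load: inc=0.334821, refl=0.334821·-0.875000=-0.2930; V=0.174107+0.334821+-0.292969=0.2160
k=6 src: inc=-0.292969, refl=-0.292969·-0.714286=0.2093; V=0.508929+-0.292969+0.209263=0.4252

0 0 source 0.8571
1 3 load 0.1071
2 6 source 0.6429
3 9 load 0.1741
4 12 source 0.5089
5 15 load 0.2160
6 18 source 0.4252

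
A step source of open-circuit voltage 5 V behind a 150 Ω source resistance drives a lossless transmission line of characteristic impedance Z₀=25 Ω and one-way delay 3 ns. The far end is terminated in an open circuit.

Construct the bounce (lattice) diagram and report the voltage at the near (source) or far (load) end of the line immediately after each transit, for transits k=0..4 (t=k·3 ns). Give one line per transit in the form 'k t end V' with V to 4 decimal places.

Γ_L=1.000000, Γ_S=0.714286; launch V₁=5·25/175=0.714286
k=0 src: V=0.7143
k=1 load: inc=0.714286, refl=0.714286·1.000000=0.7143; V=0.000000+0.714286+0.714286=1.4286
k=2 src: inc=0.714286, refl=0.714286·0.714286=0.5102; V=0.714286+0.714286+0.510204=1.9388
k=3 load: inc=0.510204, refl=0.510204·1.000000=0.5102; V=1.428571+0.510204+0.510204=2.4490
k=4 src: inc=0.510204, refl=0.510204·0.714286=0.3644; V=1.938776+0.510204+0.364431=2.8134

0 0 source 0.7143
1 3 load 1.4286
2 6 source 1.9388
3 9 load 2.4490
4 12 source 2.8134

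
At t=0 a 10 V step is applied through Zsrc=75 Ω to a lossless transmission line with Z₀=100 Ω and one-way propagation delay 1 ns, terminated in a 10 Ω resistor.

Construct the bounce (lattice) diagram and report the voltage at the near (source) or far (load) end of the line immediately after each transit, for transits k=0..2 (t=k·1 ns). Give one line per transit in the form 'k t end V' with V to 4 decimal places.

0 0 source 5.7143
1 1 load 1.0390
2 2 source 1.7069

Γ_L=-0.818182, Γ_S=-0.142857; launch V₁=10·100/175=5.714286
k=0 src: V=5.7143
k=1 load: inc=5.714286, refl=5.714286·-0.818182=-4.6753; V=0.000000+5.714286+-4.675325=1.0390
k=2 src: inc=-4.675325, refl=-4.675325·-0.142857=0.6679; V=5.714286+-4.675325+0.667904=1.7069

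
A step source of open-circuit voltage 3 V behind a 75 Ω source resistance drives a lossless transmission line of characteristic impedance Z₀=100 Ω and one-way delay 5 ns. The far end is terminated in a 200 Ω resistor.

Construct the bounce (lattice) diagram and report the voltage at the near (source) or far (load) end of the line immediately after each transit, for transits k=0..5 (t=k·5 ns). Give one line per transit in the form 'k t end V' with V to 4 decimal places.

Γ_L=0.333333, Γ_S=-0.142857; launch V₁=3·100/175=1.714286
k=0 src: V=1.7143
k=1 load: inc=1.714286, refl=1.714286·0.333333=0.5714; V=0.000000+1.714286+0.571429=2.2857
k=2 src: inc=0.571429, refl=0.571429·-0.142857=-0.0816; V=1.714286+0.571429+-0.081633=2.2041
k=3 load: inc=-0.081633, refl=-0.081633·0.333333=-0.0272; V=2.285714+-0.081633+-0.027211=2.1769
k=4 src: inc=-0.027211, refl=-0.027211·-0.142857=0.0039; V=2.204082+-0.027211+0.003887=2.1808
k=5 load: inc=0.003887, refl=0.003887·0.333333=0.0013; V=2.176871+0.003887+0.001296=2.1821

0 0 source 1.7143
1 5 load 2.2857
2 10 source 2.2041
3 15 load 2.1769
4 20 source 2.1808
5 25 load 2.1821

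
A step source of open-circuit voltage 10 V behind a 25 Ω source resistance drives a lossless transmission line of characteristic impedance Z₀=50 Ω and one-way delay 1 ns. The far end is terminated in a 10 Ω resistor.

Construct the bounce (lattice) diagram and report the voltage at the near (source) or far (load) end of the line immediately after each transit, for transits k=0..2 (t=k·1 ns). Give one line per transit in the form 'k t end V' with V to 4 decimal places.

Γ_L=-0.666667, Γ_S=-0.333333; launch V₁=10·50/75=6.666667
k=0 src: V=6.6667
k=1 load: inc=6.666667, refl=6.666667·-0.666667=-4.4444; V=0.000000+6.666667+-4.444444=2.2222
k=2 src: inc=-4.444444, refl=-4.444444·-0.333333=1.4815; V=6.666667+-4.444444+1.481481=3.7037

0 0 source 6.6667
1 1 load 2.2222
2 2 source 3.7037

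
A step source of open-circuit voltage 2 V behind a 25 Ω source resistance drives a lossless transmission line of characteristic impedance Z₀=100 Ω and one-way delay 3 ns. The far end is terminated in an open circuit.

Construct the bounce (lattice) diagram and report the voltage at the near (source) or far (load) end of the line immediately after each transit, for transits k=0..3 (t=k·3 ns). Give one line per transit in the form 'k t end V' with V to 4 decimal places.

Γ_L=1.000000, Γ_S=-0.600000; launch V₁=2·100/125=1.600000
k=0 src: V=1.6000
k=1 load: inc=1.600000, refl=1.600000·1.000000=1.6000; V=0.000000+1.600000+1.600000=3.2000
k=2 src: inc=1.600000, refl=1.600000·-0.600000=-0.9600; V=1.600000+1.600000+-0.960000=2.2400
k=3 load: inc=-0.960000, refl=-0.960000·1.000000=-0.9600; V=3.200000+-0.960000+-0.960000=1.2800

0 0 source 1.6000
1 3 load 3.2000
2 6 source 2.2400
3 9 load 1.2800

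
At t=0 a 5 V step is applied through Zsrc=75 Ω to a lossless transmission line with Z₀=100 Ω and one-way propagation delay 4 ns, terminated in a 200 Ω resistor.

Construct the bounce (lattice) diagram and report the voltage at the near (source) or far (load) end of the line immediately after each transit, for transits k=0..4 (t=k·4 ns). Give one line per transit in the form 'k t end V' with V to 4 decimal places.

0 0 source 2.8571
1 4 load 3.8095
2 8 source 3.6735
3 12 load 3.6281
4 16 source 3.6346

Γ_L=0.333333, Γ_S=-0.142857; launch V₁=5·100/175=2.857143
k=0 src: V=2.8571
k=1 load: inc=2.857143, refl=2.857143·0.333333=0.9524; V=0.000000+2.857143+0.952381=3.8095
k=2 src: inc=0.952381, refl=0.952381·-0.142857=-0.1361; V=2.857143+0.952381+-0.136054=3.6735
k=3 load: inc=-0.136054, refl=-0.136054·0.333333=-0.0454; V=3.809524+-0.136054+-0.045351=3.6281
k=4 src: inc=-0.045351, refl=-0.045351·-0.142857=0.0065; V=3.673469+-0.045351+0.006479=3.6346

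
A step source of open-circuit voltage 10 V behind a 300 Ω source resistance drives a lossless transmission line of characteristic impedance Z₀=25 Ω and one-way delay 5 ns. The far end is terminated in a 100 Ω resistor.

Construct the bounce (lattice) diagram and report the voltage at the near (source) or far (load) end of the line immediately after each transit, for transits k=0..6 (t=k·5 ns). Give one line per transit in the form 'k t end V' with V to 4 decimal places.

0 0 source 0.7692
1 5 load 1.2308
2 10 source 1.6213
3 15 load 1.8556
4 20 source 2.0539
5 25 load 2.1729
6 30 source 2.2735

Γ_L=0.600000, Γ_S=0.846154; launch V₁=10·25/325=0.769231
k=0 src: V=0.7692
k=1 load: inc=0.769231, refl=0.769231·0.600000=0.4615; V=0.000000+0.769231+0.461538=1.2308
k=2 src: inc=0.461538, refl=0.461538·0.846154=0.3905; V=0.769231+0.461538+0.390533=1.6213
k=3 load: inc=0.390533, refl=0.390533·0.600000=0.2343; V=1.230769+0.390533+0.234320=1.8556
k=4 src: inc=0.234320, refl=0.234320·0.846154=0.1983; V=1.621302+0.234320+0.198270=2.0539
k=5 load: inc=0.198270, refl=0.198270·0.600000=0.1190; V=1.855621+0.198270+0.118962=2.1729
k=6 src: inc=0.118962, refl=0.118962·0.846154=0.1007; V=2.053892+0.118962+0.100660=2.2735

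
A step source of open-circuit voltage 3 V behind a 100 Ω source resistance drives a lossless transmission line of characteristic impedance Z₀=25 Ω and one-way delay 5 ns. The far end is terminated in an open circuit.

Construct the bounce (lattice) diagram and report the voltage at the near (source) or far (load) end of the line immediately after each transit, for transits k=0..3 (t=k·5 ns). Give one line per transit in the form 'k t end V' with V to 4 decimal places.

0 0 source 0.6000
1 5 load 1.2000
2 10 source 1.5600
3 15 load 1.9200

Γ_L=1.000000, Γ_S=0.600000; launch V₁=3·25/125=0.600000
k=0 src: V=0.6000
k=1 load: inc=0.600000, refl=0.600000·1.000000=0.6000; V=0.000000+0.600000+0.600000=1.2000
k=2 src: inc=0.600000, refl=0.600000·0.600000=0.3600; V=0.600000+0.600000+0.360000=1.5600
k=3 load: inc=0.360000, refl=0.360000·1.000000=0.3600; V=1.200000+0.360000+0.360000=1.9200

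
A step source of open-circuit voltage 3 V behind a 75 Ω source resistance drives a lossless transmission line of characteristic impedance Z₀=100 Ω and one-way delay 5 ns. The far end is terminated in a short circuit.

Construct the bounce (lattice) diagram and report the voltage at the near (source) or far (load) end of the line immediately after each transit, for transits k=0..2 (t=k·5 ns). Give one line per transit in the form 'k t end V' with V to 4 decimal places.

0 0 source 1.7143
1 5 load 0.0000
2 10 source 0.2449

Γ_L=-1.000000, Γ_S=-0.142857; launch V₁=3·100/175=1.714286
k=0 src: V=1.7143
k=1 load: inc=1.714286, refl=1.714286·-1.000000=-1.7143; V=0.000000+1.714286+-1.714286=0.0000
k=2 src: inc=-1.714286, refl=-1.714286·-0.142857=0.2449; V=1.714286+-1.714286+0.244898=0.2449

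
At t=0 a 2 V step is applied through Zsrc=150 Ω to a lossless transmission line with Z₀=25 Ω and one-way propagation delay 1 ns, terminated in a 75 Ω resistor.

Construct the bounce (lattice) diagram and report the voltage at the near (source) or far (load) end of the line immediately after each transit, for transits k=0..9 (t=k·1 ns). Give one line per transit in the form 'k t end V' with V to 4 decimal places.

Γ_L=0.500000, Γ_S=0.714286; launch V₁=2·25/175=0.285714
k=0 src: V=0.2857
k=1 load: inc=0.285714, refl=0.285714·0.500000=0.1429; V=0.000000+0.285714+0.142857=0.4286
k=2 src: inc=0.142857, refl=0.142857·0.714286=0.1020; V=0.285714+0.142857+0.102041=0.5306
k=3 load: inc=0.102041, refl=0.102041·0.500000=0.0510; V=0.428571+0.102041+0.051020=0.5816
k=4 src: inc=0.051020, refl=0.051020·0.714286=0.0364; V=0.530612+0.051020+0.036443=0.6181
k=5 load: inc=0.036443, refl=0.036443·0.500000=0.0182; V=0.581633+0.036443+0.018222=0.6363
k=6 src: inc=0.018222, refl=0.018222·0.714286=0.0130; V=0.618076+0.018222+0.013015=0.6493
k=7 load: inc=0.013015, refl=0.013015·0.500000=0.0065; V=0.636297+0.013015+0.006508=0.6558
k=8 src: inc=0.006508, refl=0.006508·0.714286=0.0046; V=0.649313+0.006508+0.004648=0.6605
k=9 load: inc=0.004648, refl=0.004648·0.500000=0.0023; V=0.655820+0.004648+0.002324=0.6628

0 0 source 0.2857
1 1 load 0.4286
2 2 source 0.5306
3 3 load 0.5816
4 4 source 0.6181
5 5 load 0.6363
6 6 source 0.6493
7 7 load 0.6558
8 8 source 0.6605
9 9 load 0.6628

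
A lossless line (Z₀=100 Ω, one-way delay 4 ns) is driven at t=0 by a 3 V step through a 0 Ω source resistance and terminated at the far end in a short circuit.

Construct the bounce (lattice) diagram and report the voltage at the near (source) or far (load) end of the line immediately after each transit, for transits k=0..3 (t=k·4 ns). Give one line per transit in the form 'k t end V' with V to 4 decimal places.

Γ_L=-1.000000, Γ_S=-1.000000; launch V₁=3·100/100=3.000000
k=0 src: V=3.0000
k=1 load: inc=3.000000, refl=3.000000·-1.000000=-3.0000; V=0.000000+3.000000+-3.000000=0.0000
k=2 src: inc=-3.000000, refl=-3.000000·-1.000000=3.0000; V=3.000000+-3.000000+3.000000=3.0000
k=3 load: inc=3.000000, refl=3.000000·-1.000000=-3.0000; V=0.000000+3.000000+-3.000000=0.0000

0 0 source 3.0000
1 4 load 0.0000
2 8 source 3.0000
3 12 load 0.0000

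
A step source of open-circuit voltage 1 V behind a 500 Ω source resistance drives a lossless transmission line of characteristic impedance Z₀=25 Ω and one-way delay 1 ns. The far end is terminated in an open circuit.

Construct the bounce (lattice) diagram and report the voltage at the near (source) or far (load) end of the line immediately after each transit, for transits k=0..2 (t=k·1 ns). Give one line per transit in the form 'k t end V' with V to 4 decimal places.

Γ_L=1.000000, Γ_S=0.904762; launch V₁=1·25/525=0.047619
k=0 src: V=0.0476
k=1 load: inc=0.047619, refl=0.047619·1.000000=0.0476; V=0.000000+0.047619+0.047619=0.0952
k=2 src: inc=0.047619, refl=0.047619·0.904762=0.0431; V=0.047619+0.047619+0.043084=0.1383

0 0 source 0.0476
1 1 load 0.0952
2 2 source 0.1383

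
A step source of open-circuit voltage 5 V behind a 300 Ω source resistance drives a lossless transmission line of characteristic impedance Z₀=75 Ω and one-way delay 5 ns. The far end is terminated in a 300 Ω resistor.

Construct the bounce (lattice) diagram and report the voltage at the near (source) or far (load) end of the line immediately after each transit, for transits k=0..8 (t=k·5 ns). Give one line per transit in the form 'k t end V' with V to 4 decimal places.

0 0 source 1.0000
1 5 load 1.6000
2 10 source 1.9600
3 15 load 2.1760
4 20 source 2.3056
5 25 load 2.3834
6 30 source 2.4300
7 35 load 2.4580
8 40 source 2.4748

Γ_L=0.600000, Γ_S=0.600000; launch V₁=5·75/375=1.000000
k=0 src: V=1.0000
k=1 load: inc=1.000000, refl=1.000000·0.600000=0.6000; V=0.000000+1.000000+0.600000=1.6000
k=2 src: inc=0.600000, refl=0.600000·0.600000=0.3600; V=1.000000+0.600000+0.360000=1.9600
k=3 load: inc=0.360000, refl=0.360000·0.600000=0.2160; V=1.600000+0.360000+0.216000=2.1760
k=4 src: inc=0.216000, refl=0.216000·0.600000=0.1296; V=1.960000+0.216000+0.129600=2.3056
k=5 load: inc=0.129600, refl=0.129600·0.600000=0.0778; V=2.176000+0.129600+0.077760=2.3834
k=6 src: inc=0.077760, refl=0.077760·0.600000=0.0467; V=2.305600+0.077760+0.046656=2.4300
k=7 load: inc=0.046656, refl=0.046656·0.600000=0.0280; V=2.383360+0.046656+0.027994=2.4580
k=8 src: inc=0.027994, refl=0.027994·0.600000=0.0168; V=2.430016+0.027994+0.016796=2.4748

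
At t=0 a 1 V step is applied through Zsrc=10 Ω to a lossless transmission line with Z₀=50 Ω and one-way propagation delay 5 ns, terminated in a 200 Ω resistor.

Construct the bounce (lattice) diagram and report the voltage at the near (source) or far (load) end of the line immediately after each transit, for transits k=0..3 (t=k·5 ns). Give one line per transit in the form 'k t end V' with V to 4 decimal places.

Γ_L=0.600000, Γ_S=-0.666667; launch V₁=1·50/60=0.833333
k=0 src: V=0.8333
k=1 load: inc=0.833333, refl=0.833333·0.600000=0.5000; V=0.000000+0.833333+0.500000=1.3333
k=2 src: inc=0.500000, refl=0.500000·-0.666667=-0.3333; V=0.833333+0.500000+-0.333333=1.0000
k=3 load: inc=-0.333333, refl=-0.333333·0.600000=-0.2000; V=1.333333+-0.333333+-0.200000=0.8000

0 0 source 0.8333
1 5 load 1.3333
2 10 source 1.0000
3 15 load 0.8000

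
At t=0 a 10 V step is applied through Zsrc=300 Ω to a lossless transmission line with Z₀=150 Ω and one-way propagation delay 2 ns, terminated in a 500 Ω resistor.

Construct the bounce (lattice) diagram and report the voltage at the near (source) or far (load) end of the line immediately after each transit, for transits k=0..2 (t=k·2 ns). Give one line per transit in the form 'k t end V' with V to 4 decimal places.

0 0 source 3.3333
1 2 load 5.1282
2 4 source 5.7265

Γ_L=0.538462, Γ_S=0.333333; launch V₁=10·150/450=3.333333
k=0 src: V=3.3333
k=1 load: inc=3.333333, refl=3.333333·0.538462=1.7949; V=0.000000+3.333333+1.794872=5.1282
k=2 src: inc=1.794872, refl=1.794872·0.333333=0.5983; V=3.333333+1.794872+0.598291=5.7265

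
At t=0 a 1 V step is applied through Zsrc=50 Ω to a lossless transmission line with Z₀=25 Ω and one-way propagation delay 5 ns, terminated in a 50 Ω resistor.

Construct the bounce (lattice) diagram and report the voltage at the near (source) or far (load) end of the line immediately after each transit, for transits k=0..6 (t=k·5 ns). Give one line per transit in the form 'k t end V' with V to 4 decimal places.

Γ_L=0.333333, Γ_S=0.333333; launch V₁=1·25/75=0.333333
k=0 src: V=0.3333
k=1 load: inc=0.333333, refl=0.333333·0.333333=0.1111; V=0.000000+0.333333+0.111111=0.4444
k=2 src: inc=0.111111, refl=0.111111·0.333333=0.0370; V=0.333333+0.111111+0.037037=0.4815
k=3 load: inc=0.037037, refl=0.037037·0.333333=0.0123; V=0.444444+0.037037+0.012346=0.4938
k=4 src: inc=0.012346, refl=0.012346·0.333333=0.0041; V=0.481481+0.012346+0.004115=0.4979
k=5 load: inc=0.004115, refl=0.004115·0.333333=0.0014; V=0.493827+0.004115+0.001372=0.4993
k=6 src: inc=0.001372, refl=0.001372·0.333333=0.0005; V=0.497942+0.001372+0.000457=0.4998

0 0 source 0.3333
1 5 load 0.4444
2 10 source 0.4815
3 15 load 0.4938
4 20 source 0.4979
5 25 load 0.4993
6 30 source 0.4998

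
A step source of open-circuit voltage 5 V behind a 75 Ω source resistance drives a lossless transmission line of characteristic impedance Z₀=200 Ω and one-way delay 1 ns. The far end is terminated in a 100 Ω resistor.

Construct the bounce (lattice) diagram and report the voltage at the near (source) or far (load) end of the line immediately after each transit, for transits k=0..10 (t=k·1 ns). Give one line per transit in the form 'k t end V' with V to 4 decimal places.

0 0 source 3.6364
1 1 load 2.4242
2 2 source 2.9752
3 3 load 2.7916
4 4 source 2.8750
5 5 load 2.8472
6 6 source 2.8599
7 7 load 2.8556
8 8 source 2.8576
9 9 load 2.8569
10 10 source 2.8572

Γ_L=-0.333333, Γ_S=-0.454545; launch V₁=5·200/275=3.636364
k=0 src: V=3.6364
k=1 load: inc=3.636364, refl=3.636364·-0.333333=-1.2121; V=0.000000+3.636364+-1.212121=2.4242
k=2 src: inc=-1.212121, refl=-1.212121·-0.454545=0.5510; V=3.636364+-1.212121+0.550964=2.9752
k=3 load: inc=0.550964, refl=0.550964·-0.333333=-0.1837; V=2.424242+0.550964+-0.183655=2.7916
k=4 src: inc=-0.183655, refl=-0.183655·-0.454545=0.0835; V=2.975207+-0.183655+0.083479=2.8750
k=5 load: inc=0.083479, refl=0.083479·-0.333333=-0.0278; V=2.791552+0.083479+-0.027826=2.8472
k=6 src: inc=-0.027826, refl=-0.027826·-0.454545=0.0126; V=2.875031+-0.027826+0.012648=2.8599
k=7 load: inc=0.012648, refl=0.012648·-0.333333=-0.0042; V=2.847205+0.012648+-0.004216=2.8556
k=8 src: inc=-0.004216, refl=-0.004216·-0.454545=0.0019; V=2.859853+-0.004216+0.001916=2.8576
k=9 load: inc=0.001916, refl=0.001916·-0.333333=-0.0006; V=2.855637+0.001916+-0.000639=2.8569
k=10 src: inc=-0.000639, refl=-0.000639·-0.454545=0.0003; V=2.857554+-0.000639+0.000290=2.8572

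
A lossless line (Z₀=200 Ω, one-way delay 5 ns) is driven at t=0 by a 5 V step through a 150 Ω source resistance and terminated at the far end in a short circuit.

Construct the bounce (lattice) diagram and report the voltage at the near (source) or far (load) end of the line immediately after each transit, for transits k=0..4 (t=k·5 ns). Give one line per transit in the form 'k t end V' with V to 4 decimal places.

Γ_L=-1.000000, Γ_S=-0.142857; launch V₁=5·200/350=2.857143
k=0 src: V=2.8571
k=1 load: inc=2.857143, refl=2.857143·-1.000000=-2.8571; V=0.000000+2.857143+-2.857143=0.0000
k=2 src: inc=-2.857143, refl=-2.857143·-0.142857=0.4082; V=2.857143+-2.857143+0.408163=0.4082
k=3 load: inc=0.408163, refl=0.408163·-1.000000=-0.4082; V=0.000000+0.408163+-0.408163=0.0000
k=4 src: inc=-0.408163, refl=-0.408163·-0.142857=0.0583; V=0.408163+-0.408163+0.058309=0.0583

0 0 source 2.8571
1 5 load 0.0000
2 10 source 0.4082
3 15 load 0.0000
4 20 source 0.0583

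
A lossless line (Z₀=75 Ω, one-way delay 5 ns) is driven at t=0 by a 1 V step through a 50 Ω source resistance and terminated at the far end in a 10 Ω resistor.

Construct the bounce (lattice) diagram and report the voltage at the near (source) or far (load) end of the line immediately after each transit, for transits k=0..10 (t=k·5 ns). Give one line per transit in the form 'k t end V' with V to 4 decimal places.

Γ_L=-0.764706, Γ_S=-0.200000; launch V₁=1·75/125=0.600000
k=0 src: V=0.6000
k=1 load: inc=0.600000, refl=0.600000·-0.764706=-0.4588; V=0.000000+0.600000+-0.458824=0.1412
k=2 src: inc=-0.458824, refl=-0.458824·-0.200000=0.0918; V=0.600000+-0.458824+0.091765=0.2329
k=3 load: inc=0.091765, refl=0.091765·-0.764706=-0.0702; V=0.141176+0.091765+-0.070173=0.1628
k=4 src: inc=-0.070173, refl=-0.070173·-0.200000=0.0140; V=0.232941+-0.070173+0.014035=0.1768
k=5 load: inc=0.014035, refl=0.014035·-0.764706=-0.0107; V=0.162768+0.014035+-0.010732=0.1661
k=6 src: inc=-0.010732, refl=-0.010732·-0.200000=0.0021; V=0.176803+-0.010732+0.002146=0.1682
k=7 load: inc=0.002146, refl=0.002146·-0.764706=-0.0016; V=0.166070+0.002146+-0.001641=0.1666
k=8 src: inc=-0.001641, refl=-0.001641·-0.200000=0.0003; V=0.168217+-0.001641+0.000328=0.1669
k=9 load: inc=0.000328, refl=0.000328·-0.764706=-0.0003; V=0.166575+0.000328+-0.000251=0.1667
k=10 src: inc=-0.000251, refl=-0.000251·-0.200000=0.0001; V=0.166904+-0.000251+0.000050=0.1667

0 0 source 0.6000
1 5 load 0.1412
2 10 source 0.2329
3 15 load 0.1628
4 20 source 0.1768
5 25 load 0.1661
6 30 source 0.1682
7 35 load 0.1666
8 40 source 0.1669
9 45 load 0.1667
10 50 source 0.1667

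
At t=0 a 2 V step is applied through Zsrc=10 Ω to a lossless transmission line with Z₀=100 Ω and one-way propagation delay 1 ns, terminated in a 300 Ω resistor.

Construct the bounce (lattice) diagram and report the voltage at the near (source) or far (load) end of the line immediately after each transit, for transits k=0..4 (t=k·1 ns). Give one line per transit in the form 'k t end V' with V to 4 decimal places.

Γ_L=0.500000, Γ_S=-0.818182; launch V₁=2·100/110=1.818182
k=0 src: V=1.8182
k=1 load: inc=1.818182, refl=1.818182·0.500000=0.9091; V=0.000000+1.818182+0.909091=2.7273
k=2 src: inc=0.909091, refl=0.909091·-0.818182=-0.7438; V=1.818182+0.909091+-0.743802=1.9835
k=3 load: inc=-0.743802, refl=-0.743802·0.500000=-0.3719; V=2.727273+-0.743802+-0.371901=1.6116
k=4 src: inc=-0.371901, refl=-0.371901·-0.818182=0.3043; V=1.983471+-0.371901+0.304282=1.9159

0 0 source 1.8182
1 1 load 2.7273
2 2 source 1.9835
3 3 load 1.6116
4 4 source 1.9159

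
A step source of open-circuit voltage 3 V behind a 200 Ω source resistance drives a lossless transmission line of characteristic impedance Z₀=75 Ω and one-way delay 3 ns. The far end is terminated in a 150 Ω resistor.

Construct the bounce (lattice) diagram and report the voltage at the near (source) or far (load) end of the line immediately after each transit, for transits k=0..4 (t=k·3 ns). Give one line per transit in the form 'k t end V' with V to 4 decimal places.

0 0 source 0.8182
1 3 load 1.0909
2 6 source 1.2149
3 9 load 1.2562
4 12 source 1.2750

Γ_L=0.333333, Γ_S=0.454545; launch V₁=3·75/275=0.818182
k=0 src: V=0.8182
k=1 load: inc=0.818182, refl=0.818182·0.333333=0.2727; V=0.000000+0.818182+0.272727=1.0909
k=2 src: inc=0.272727, refl=0.272727·0.454545=0.1240; V=0.818182+0.272727+0.123967=1.2149
k=3 load: inc=0.123967, refl=0.123967·0.333333=0.0413; V=1.090909+0.123967+0.041322=1.2562
k=4 src: inc=0.041322, refl=0.041322·0.454545=0.0188; V=1.214876+0.041322+0.018783=1.2750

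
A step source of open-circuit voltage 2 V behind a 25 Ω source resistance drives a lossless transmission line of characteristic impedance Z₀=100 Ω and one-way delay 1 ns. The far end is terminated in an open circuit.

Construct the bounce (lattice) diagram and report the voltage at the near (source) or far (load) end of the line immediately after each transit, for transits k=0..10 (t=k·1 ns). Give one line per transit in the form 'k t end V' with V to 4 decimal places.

0 0 source 1.6000
1 1 load 3.2000
2 2 source 2.2400
3 3 load 1.2800
4 4 source 1.8560
5 5 load 2.4320
6 6 source 2.0864
7 7 load 1.7408
8 8 source 1.9482
9 9 load 2.1555
10 10 source 2.0311

Γ_L=1.000000, Γ_S=-0.600000; launch V₁=2·100/125=1.600000
k=0 src: V=1.6000
k=1 load: inc=1.600000, refl=1.600000·1.000000=1.6000; V=0.000000+1.600000+1.600000=3.2000
k=2 src: inc=1.600000, refl=1.600000·-0.600000=-0.9600; V=1.600000+1.600000+-0.960000=2.2400
k=3 load: inc=-0.960000, refl=-0.960000·1.000000=-0.9600; V=3.200000+-0.960000+-0.960000=1.2800
k=4 src: inc=-0.960000, refl=-0.960000·-0.600000=0.5760; V=2.240000+-0.960000+0.576000=1.8560
k=5 load: inc=0.576000, refl=0.576000·1.000000=0.5760; V=1.280000+0.576000+0.576000=2.4320
k=6 src: inc=0.576000, refl=0.576000·-0.600000=-0.3456; V=1.856000+0.576000+-0.345600=2.0864
k=7 load: inc=-0.345600, refl=-0.345600·1.000000=-0.3456; V=2.432000+-0.345600+-0.345600=1.7408
k=8 src: inc=-0.345600, refl=-0.345600·-0.600000=0.2074; V=2.086400+-0.345600+0.207360=1.9482
k=9 load: inc=0.207360, refl=0.207360·1.000000=0.2074; V=1.740800+0.207360+0.207360=2.1555
k=10 src: inc=0.207360, refl=0.207360·-0.600000=-0.1244; V=1.948160+0.207360+-0.124416=2.0311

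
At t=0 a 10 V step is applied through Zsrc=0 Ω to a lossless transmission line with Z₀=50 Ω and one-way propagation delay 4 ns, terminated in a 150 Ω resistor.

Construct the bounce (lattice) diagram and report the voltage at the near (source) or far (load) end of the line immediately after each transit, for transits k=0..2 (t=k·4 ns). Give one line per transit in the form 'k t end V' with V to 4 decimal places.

0 0 source 10.0000
1 4 load 15.0000
2 8 source 10.0000

Γ_L=0.500000, Γ_S=-1.000000; launch V₁=10·50/50=10.000000
k=0 src: V=10.0000
k=1 load: inc=10.000000, refl=10.000000·0.500000=5.0000; V=0.000000+10.000000+5.000000=15.0000
k=2 src: inc=5.000000, refl=5.000000·-1.000000=-5.0000; V=10.000000+5.000000+-5.000000=10.0000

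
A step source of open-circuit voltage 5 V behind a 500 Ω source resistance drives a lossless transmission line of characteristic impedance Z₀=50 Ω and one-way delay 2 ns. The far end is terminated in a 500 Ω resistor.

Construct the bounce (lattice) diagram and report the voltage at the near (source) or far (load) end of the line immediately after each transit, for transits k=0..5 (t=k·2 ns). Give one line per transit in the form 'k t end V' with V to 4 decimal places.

Γ_L=0.818182, Γ_S=0.818182; launch V₁=5·50/550=0.454545
k=0 src: V=0.4545
k=1 load: inc=0.454545, refl=0.454545·0.818182=0.3719; V=0.000000+0.454545+0.371901=0.8264
k=2 src: inc=0.371901, refl=0.371901·0.818182=0.3043; V=0.454545+0.371901+0.304282=1.1307
k=3 load: inc=0.304282, refl=0.304282·0.818182=0.2490; V=0.826446+0.304282+0.248958=1.3797
k=4 src: inc=0.248958, refl=0.248958·0.818182=0.2037; V=1.130729+0.248958+0.203693=1.5834
k=5 load: inc=0.203693, refl=0.203693·0.818182=0.1667; V=1.379687+0.203693+0.166658=1.7500

0 0 source 0.4545
1 2 load 0.8264
2 4 source 1.1307
3 6 load 1.3797
4 8 source 1.5834
5 10 load 1.7500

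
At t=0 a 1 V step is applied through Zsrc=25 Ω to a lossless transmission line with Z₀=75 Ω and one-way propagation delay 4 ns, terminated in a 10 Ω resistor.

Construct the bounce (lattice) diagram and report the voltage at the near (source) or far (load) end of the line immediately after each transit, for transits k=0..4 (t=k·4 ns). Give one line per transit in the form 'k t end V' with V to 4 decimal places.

0 0 source 0.7500
1 4 load 0.1765
2 8 source 0.4632
3 12 load 0.2439
4 16 source 0.3536

Γ_L=-0.764706, Γ_S=-0.500000; launch V₁=1·75/100=0.750000
k=0 src: V=0.7500
k=1 load: inc=0.750000, refl=0.750000·-0.764706=-0.5735; V=0.000000+0.750000+-0.573529=0.1765
k=2 src: inc=-0.573529, refl=-0.573529·-0.500000=0.2868; V=0.750000+-0.573529+0.286765=0.4632
k=3 load: inc=0.286765, refl=0.286765·-0.764706=-0.2193; V=0.176471+0.286765+-0.219291=0.2439
k=4 src: inc=-0.219291, refl=-0.219291·-0.500000=0.1096; V=0.463235+-0.219291+0.109645=0.3536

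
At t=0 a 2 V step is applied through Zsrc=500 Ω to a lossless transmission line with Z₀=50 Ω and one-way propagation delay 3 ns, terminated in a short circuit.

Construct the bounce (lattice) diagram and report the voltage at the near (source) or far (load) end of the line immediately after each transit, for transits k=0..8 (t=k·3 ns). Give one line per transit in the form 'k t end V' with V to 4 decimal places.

0 0 source 0.1818
1 3 load 0.0000
2 6 source -0.1488
3 9 load 0.0000
4 12 source 0.1217
5 15 load 0.0000
6 18 source -0.0996
7 21 load 0.0000
8 24 source 0.0815

Γ_L=-1.000000, Γ_S=0.818182; launch V₁=2·50/550=0.181818
k=0 src: V=0.1818
k=1 load: inc=0.181818, refl=0.181818·-1.000000=-0.1818; V=0.000000+0.181818+-0.181818=0.0000
k=2 src: inc=-0.181818, refl=-0.181818·0.818182=-0.1488; V=0.181818+-0.181818+-0.148760=-0.1488
k=3 load: inc=-0.148760, refl=-0.148760·-1.000000=0.1488; V=0.000000+-0.148760+0.148760=0.0000
k=4 src: inc=0.148760, refl=0.148760·0.818182=0.1217; V=-0.148760+0.148760+0.121713=0.1217
k=5 load: inc=0.121713, refl=0.121713·-1.000000=-0.1217; V=0.000000+0.121713+-0.121713=0.0000
k=6 src: inc=-0.121713, refl=-0.121713·0.818182=-0.0996; V=0.121713+-0.121713+-0.099583=-0.0996
k=7 load: inc=-0.099583, refl=-0.099583·-1.000000=0.0996; V=0.000000+-0.099583+0.099583=0.0000
k=8 src: inc=0.099583, refl=0.099583·0.818182=0.0815; V=-0.099583+0.099583+0.081477=0.0815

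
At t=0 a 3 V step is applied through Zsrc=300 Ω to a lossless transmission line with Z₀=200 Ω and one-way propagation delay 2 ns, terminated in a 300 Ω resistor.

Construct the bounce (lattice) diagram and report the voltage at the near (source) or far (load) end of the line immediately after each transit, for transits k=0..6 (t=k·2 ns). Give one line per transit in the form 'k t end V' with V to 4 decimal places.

Γ_L=0.200000, Γ_S=0.200000; launch V₁=3·200/500=1.200000
k=0 src: V=1.2000
k=1 load: inc=1.200000, refl=1.200000·0.200000=0.2400; V=0.000000+1.200000+0.240000=1.4400
k=2 src: inc=0.240000, refl=0.240000·0.200000=0.0480; V=1.200000+0.240000+0.048000=1.4880
k=3 load: inc=0.048000, refl=0.048000·0.200000=0.0096; V=1.440000+0.048000+0.009600=1.4976
k=4 src: inc=0.009600, refl=0.009600·0.200000=0.0019; V=1.488000+0.009600+0.001920=1.4995
k=5 load: inc=0.001920, refl=0.001920·0.200000=0.0004; V=1.497600+0.001920+0.000384=1.4999
k=6 src: inc=0.000384, refl=0.000384·0.200000=0.0001; V=1.499520+0.000384+0.000077=1.5000

0 0 source 1.2000
1 2 load 1.4400
2 4 source 1.4880
3 6 load 1.4976
4 8 source 1.4995
5 10 load 1.4999
6 12 source 1.5000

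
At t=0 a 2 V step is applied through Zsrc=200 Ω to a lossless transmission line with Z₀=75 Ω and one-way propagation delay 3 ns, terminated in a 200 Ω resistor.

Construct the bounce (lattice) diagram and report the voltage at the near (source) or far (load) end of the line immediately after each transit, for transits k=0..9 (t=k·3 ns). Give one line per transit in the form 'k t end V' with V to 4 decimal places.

Γ_L=0.454545, Γ_S=0.454545; launch V₁=2·75/275=0.545455
k=0 src: V=0.5455
k=1 load: inc=0.545455, refl=0.545455·0.454545=0.2479; V=0.000000+0.545455+0.247934=0.7934
k=2 src: inc=0.247934, refl=0.247934·0.454545=0.1127; V=0.545455+0.247934+0.112697=0.9061
k=3 load: inc=0.112697, refl=0.112697·0.454545=0.0512; V=0.793388+0.112697+0.051226=0.9573
k=4 src: inc=0.051226, refl=0.051226·0.454545=0.0233; V=0.906086+0.051226+0.023285=0.9806
k=5 load: inc=0.023285, refl=0.023285·0.454545=0.0106; V=0.957312+0.023285+0.010584=0.9912
k=6 src: inc=0.010584, refl=0.010584·0.454545=0.0048; V=0.980596+0.010584+0.004811=0.9960
k=7 load: inc=0.004811, refl=0.004811·0.454545=0.0022; V=0.991180+0.004811+0.002187=0.9982
k=8 src: inc=0.002187, refl=0.002187·0.454545=0.0010; V=0.995991+0.002187+0.000994=0.9992
k=9 load: inc=0.000994, refl=0.000994·0.454545=0.0005; V=0.998178+0.000994+0.000452=0.9996

0 0 source 0.5455
1 3 load 0.7934
2 6 source 0.9061
3 9 load 0.9573
4 12 source 0.9806
5 15 load 0.9912
6 18 source 0.9960
7 21 load 0.9982
8 24 source 0.9992
9 27 load 0.9996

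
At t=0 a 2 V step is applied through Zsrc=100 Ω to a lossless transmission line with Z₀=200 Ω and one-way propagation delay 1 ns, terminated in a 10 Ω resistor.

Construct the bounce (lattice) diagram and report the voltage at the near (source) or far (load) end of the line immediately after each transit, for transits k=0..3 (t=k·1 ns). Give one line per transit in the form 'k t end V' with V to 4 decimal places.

Γ_L=-0.904762, Γ_S=-0.333333; launch V₁=2·200/300=1.333333
k=0 src: V=1.3333
k=1 load: inc=1.333333, refl=1.333333·-0.904762=-1.2063; V=0.000000+1.333333+-1.206349=0.1270
k=2 src: inc=-1.206349, refl=-1.206349·-0.333333=0.4021; V=1.333333+-1.206349+0.402116=0.5291
k=3 load: inc=0.402116, refl=0.402116·-0.904762=-0.3638; V=0.126984+0.402116+-0.363820=0.1653

0 0 source 1.3333
1 1 load 0.1270
2 2 source 0.5291
3 3 load 0.1653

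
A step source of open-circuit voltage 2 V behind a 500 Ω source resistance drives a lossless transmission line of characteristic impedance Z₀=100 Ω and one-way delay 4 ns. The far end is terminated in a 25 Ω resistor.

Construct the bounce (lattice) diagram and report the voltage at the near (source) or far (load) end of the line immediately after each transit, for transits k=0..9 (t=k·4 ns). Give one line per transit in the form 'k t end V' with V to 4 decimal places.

Γ_L=-0.600000, Γ_S=0.666667; launch V₁=2·100/600=0.333333
k=0 src: V=0.3333
k=1 load: inc=0.333333, refl=0.333333·-0.600000=-0.2000; V=0.000000+0.333333+-0.200000=0.1333
k=2 src: inc=-0.200000, refl=-0.200000·0.666667=-0.1333; V=0.333333+-0.200000+-0.133333=0.0000
k=3 load: inc=-0.133333, refl=-0.133333·-0.600000=0.0800; V=0.133333+-0.133333+0.080000=0.0800
k=4 src: inc=0.080000, refl=0.080000·0.666667=0.0533; V=0.000000+0.080000+0.053333=0.1333
k=5 load: inc=0.053333, refl=0.053333·-0.600000=-0.0320; V=0.080000+0.053333+-0.032000=0.1013
k=6 src: inc=-0.032000, refl=-0.032000·0.666667=-0.0213; V=0.133333+-0.032000+-0.021333=0.0800
k=7 load: inc=-0.021333, refl=-0.021333·-0.600000=0.0128; V=0.101333+-0.021333+0.012800=0.0928
k=8 src: inc=0.012800, refl=0.012800·0.666667=0.0085; V=0.080000+0.012800+0.008533=0.1013
k=9 load: inc=0.008533, refl=0.008533·-0.600000=-0.0051; V=0.092800+0.008533+-0.005120=0.0962

0 0 source 0.3333
1 4 load 0.1333
2 8 source 0.0000
3 12 load 0.0800
4 16 source 0.1333
5 20 load 0.1013
6 24 source 0.0800
7 28 load 0.0928
8 32 source 0.1013
9 36 load 0.0962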